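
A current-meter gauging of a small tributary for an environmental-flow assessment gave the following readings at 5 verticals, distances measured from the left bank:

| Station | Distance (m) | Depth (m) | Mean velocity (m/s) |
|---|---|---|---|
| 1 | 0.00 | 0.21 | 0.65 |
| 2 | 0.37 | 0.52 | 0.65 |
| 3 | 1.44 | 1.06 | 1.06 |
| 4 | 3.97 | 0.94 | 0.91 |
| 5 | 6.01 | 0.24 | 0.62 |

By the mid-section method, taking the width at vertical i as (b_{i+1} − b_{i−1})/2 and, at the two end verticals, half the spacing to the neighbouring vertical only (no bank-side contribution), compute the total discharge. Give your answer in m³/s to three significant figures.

4.40 m³/s

w_1 = (0.37 − 0.00)/2 = 0.185 m; q_1 = 0.65 × 0.21 × 0.185 = 0.02525 m³/s
w_2 = (1.44 − 0.00)/2 = 0.72 m; q_2 = 0.65 × 0.52 × 0.72 = 0.2434 m³/s
w_3 = (3.97 − 0.37)/2 = 1.8 m; q_3 = 1.06 × 1.06 × 1.8 = 2.022 m³/s
w_4 = (6.01 − 1.44)/2 = 2.285 m; q_4 = 0.91 × 0.94 × 2.285 = 1.955 m³/s
w_5 = (6.01 − 3.97)/2 = 1.02 m; q_5 = 0.62 × 0.24 × 1.02 = 0.1518 m³/s
Q = Σ qᵢ = 4.397 m³/s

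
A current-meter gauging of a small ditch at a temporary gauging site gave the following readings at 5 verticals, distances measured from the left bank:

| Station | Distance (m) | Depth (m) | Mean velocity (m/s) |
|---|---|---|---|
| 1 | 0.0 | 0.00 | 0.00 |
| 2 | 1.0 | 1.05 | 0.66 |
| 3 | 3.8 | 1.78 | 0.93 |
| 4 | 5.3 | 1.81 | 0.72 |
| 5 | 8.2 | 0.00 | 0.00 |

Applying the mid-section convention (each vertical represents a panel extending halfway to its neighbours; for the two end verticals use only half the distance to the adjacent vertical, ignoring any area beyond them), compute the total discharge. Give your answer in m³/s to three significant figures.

7.74 m³/s

w_2 = (3.8 − 0.0)/2 = 1.9 m; q_2 = 0.66 × 1.05 × 1.9 = 1.317 m³/s
w_3 = (5.3 − 1.0)/2 = 2.15 m; q_3 = 0.93 × 1.78 × 2.15 = 3.559 m³/s
w_4 = (8.2 − 3.8)/2 = 2.2 m; q_4 = 0.72 × 1.81 × 2.2 = 2.867 m³/s
Stations 1, 5 contribute zero (depth or velocity is 0).
Q = Σ qᵢ = 7.743 m³/s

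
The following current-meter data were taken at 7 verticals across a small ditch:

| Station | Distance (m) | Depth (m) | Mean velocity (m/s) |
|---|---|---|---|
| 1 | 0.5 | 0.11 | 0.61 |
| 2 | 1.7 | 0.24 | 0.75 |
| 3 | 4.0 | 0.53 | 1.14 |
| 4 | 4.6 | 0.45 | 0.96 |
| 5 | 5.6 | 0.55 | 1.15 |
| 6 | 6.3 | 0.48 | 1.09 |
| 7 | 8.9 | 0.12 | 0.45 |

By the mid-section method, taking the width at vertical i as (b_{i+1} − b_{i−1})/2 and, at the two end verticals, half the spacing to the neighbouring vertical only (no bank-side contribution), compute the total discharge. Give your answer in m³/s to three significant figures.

3.05 m³/s

w_1 = (1.7 − 0.5)/2 = 0.6 m; q_1 = 0.61 × 0.11 × 0.6 = 0.04026 m³/s
w_2 = (4.0 − 0.5)/2 = 1.75 m; q_2 = 0.75 × 0.24 × 1.75 = 0.3150 m³/s
w_3 = (4.6 − 1.7)/2 = 1.45 m; q_3 = 1.14 × 0.53 × 1.45 = 0.8761 m³/s
w_4 = (5.6 − 4.0)/2 = 0.8 m; q_4 = 0.96 × 0.45 × 0.8 = 0.3456 m³/s
w_5 = (6.3 − 4.6)/2 = 0.85 m; q_5 = 1.15 × 0.55 × 0.85 = 0.5376 m³/s
w_6 = (8.9 − 5.6)/2 = 1.65 m; q_6 = 1.09 × 0.48 × 1.65 = 0.8633 m³/s
w_7 = (8.9 − 6.3)/2 = 1.3 m; q_7 = 0.45 × 0.12 × 1.3 = 0.07020 m³/s
Q = Σ qᵢ = 3.048 m³/s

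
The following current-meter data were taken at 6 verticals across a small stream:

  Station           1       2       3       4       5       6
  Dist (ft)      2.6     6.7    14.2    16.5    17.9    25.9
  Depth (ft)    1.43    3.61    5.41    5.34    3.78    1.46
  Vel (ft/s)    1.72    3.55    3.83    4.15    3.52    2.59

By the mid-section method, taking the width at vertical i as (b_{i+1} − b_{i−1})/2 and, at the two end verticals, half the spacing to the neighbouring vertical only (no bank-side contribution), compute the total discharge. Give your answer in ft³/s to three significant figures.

300 ft³/s

w_1 = (6.7 − 2.6)/2 = 2.05 ft; q_1 = 1.72 × 1.43 × 2.05 = 5.042 ft³/s
w_2 = (14.2 − 2.6)/2 = 5.8 ft; q_2 = 3.55 × 3.61 × 5.8 = 74.33 ft³/s
w_3 = (16.5 − 6.7)/2 = 4.9 ft; q_3 = 3.83 × 5.41 × 4.9 = 101.5 ft³/s
w_4 = (17.9 − 14.2)/2 = 1.85 ft; q_4 = 4.15 × 5.34 × 1.85 = 41.00 ft³/s
w_5 = (25.9 − 16.5)/2 = 4.7 ft; q_5 = 3.52 × 3.78 × 4.7 = 62.54 ft³/s
w_6 = (25.9 − 17.9)/2 = 4 ft; q_6 = 2.59 × 1.46 × 4 = 15.13 ft³/s
Q = Σ qᵢ = 299.6 ft³/s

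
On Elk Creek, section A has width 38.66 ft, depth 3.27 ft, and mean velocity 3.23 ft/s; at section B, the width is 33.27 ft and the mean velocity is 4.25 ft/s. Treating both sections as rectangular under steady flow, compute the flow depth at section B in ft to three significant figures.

Q = A₁V₁ = (38.66×3.27) × 3.23 = 408.3 ft³/s
d₂ = Q/(b₂ V₂) = 408.3/(33.27×4.25) = 2.888 ft

2.89 ft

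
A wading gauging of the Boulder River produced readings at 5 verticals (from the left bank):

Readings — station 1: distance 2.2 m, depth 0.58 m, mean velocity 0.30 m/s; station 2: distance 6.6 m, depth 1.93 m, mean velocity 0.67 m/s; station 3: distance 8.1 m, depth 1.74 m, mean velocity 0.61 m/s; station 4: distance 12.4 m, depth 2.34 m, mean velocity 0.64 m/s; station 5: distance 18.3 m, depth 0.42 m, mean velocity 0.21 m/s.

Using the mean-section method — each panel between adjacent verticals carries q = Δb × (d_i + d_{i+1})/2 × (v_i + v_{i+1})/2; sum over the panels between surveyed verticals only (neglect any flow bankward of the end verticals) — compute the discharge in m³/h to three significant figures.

48200 m³/h

Panel 1-2: Δb = 4.4 m, d̄ = (0.58+1.93)/2 = 1.255, v̄ = (0.30+0.67)/2 = 0.485 → q = 4.4×1.255×0.485 = 2.678 m³/s
Panel 2-3: Δb = 1.5 m, d̄ = (1.93+1.74)/2 = 1.835, v̄ = (0.67+0.61)/2 = 0.64 → q = 1.5×1.835×0.64 = 1.762 m³/s
Panel 3-4: Δb = 4.3 m, d̄ = (1.74+2.34)/2 = 2.04, v̄ = (0.61+0.64)/2 = 0.625 → q = 4.3×2.04×0.625 = 5.483 m³/s
Panel 4-5: Δb = 5.9 m, d̄ = (2.34+0.42)/2 = 1.38, v̄ = (0.64+0.21)/2 = 0.425 → q = 5.9×1.38×0.425 = 3.460 m³/s
Q = Σ q = 13.38 m³/s
= 13.38 × 3600 = 48180 m³/h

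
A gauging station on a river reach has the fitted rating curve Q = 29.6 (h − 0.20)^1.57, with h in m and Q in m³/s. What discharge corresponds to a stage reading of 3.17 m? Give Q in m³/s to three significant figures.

Q = 29.6 × (3.17 − 0.20)^1.57 = 29.6 × 2.97^1.57 = 163.5 m³/s

164 m³/s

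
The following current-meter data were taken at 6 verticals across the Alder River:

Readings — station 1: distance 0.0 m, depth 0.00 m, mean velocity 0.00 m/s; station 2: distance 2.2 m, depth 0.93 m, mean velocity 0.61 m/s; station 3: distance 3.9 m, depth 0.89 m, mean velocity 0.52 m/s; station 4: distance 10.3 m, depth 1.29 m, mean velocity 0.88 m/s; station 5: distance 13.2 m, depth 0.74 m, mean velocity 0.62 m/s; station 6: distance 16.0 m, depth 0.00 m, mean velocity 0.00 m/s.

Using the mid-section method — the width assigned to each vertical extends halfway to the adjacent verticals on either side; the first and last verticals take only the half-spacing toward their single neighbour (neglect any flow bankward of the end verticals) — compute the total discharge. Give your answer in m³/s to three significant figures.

9.57 m³/s

w_2 = (3.9 − 0.0)/2 = 1.95 m; q_2 = 0.61 × 0.93 × 1.95 = 1.106 m³/s
w_3 = (10.3 − 2.2)/2 = 4.05 m; q_3 = 0.52 × 0.89 × 4.05 = 1.874 m³/s
w_4 = (13.2 − 3.9)/2 = 4.65 m; q_4 = 0.88 × 1.29 × 4.65 = 5.279 m³/s
w_5 = (16.0 − 10.3)/2 = 2.85 m; q_5 = 0.62 × 0.74 × 2.85 = 1.308 m³/s
Stations 1, 6 contribute zero (depth or velocity is 0).
Q = Σ qᵢ = 9.567 m³/s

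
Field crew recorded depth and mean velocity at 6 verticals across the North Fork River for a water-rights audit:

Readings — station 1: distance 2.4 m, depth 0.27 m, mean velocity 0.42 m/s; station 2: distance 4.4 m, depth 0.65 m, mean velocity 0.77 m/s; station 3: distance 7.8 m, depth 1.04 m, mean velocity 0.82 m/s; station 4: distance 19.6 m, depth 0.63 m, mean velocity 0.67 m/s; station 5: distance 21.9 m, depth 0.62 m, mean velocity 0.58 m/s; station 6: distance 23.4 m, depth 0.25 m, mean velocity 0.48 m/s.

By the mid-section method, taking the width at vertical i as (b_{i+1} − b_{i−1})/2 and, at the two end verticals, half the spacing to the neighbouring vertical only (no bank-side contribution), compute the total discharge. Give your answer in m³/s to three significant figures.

w_1 = (4.4 − 2.4)/2 = 1 m; q_1 = 0.42 × 0.27 × 1 = 0.1134 m³/s
w_2 = (7.8 − 2.4)/2 = 2.7 m; q_2 = 0.77 × 0.65 × 2.7 = 1.351 m³/s
w_3 = (19.6 − 4.4)/2 = 7.6 m; q_3 = 0.82 × 1.04 × 7.6 = 6.481 m³/s
w_4 = (21.9 − 7.8)/2 = 7.05 m; q_4 = 0.67 × 0.63 × 7.05 = 2.976 m³/s
w_5 = (23.4 − 19.6)/2 = 1.9 m; q_5 = 0.58 × 0.62 × 1.9 = 0.6832 m³/s
w_6 = (23.4 − 21.9)/2 = 0.75 m; q_6 = 0.48 × 0.25 × 0.75 = 0.09000 m³/s
Q = Σ qᵢ = 11.70 m³/s

11.7 m³/s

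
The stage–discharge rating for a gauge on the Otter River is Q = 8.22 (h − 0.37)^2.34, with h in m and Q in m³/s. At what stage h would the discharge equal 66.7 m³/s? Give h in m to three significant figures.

2.82 m

h − h₀ = (Q/C)^(1/b) = (66.7/8.22)^(1/2.34) = 2.447 m
h = 0.37 + 2.447 = 2.817 m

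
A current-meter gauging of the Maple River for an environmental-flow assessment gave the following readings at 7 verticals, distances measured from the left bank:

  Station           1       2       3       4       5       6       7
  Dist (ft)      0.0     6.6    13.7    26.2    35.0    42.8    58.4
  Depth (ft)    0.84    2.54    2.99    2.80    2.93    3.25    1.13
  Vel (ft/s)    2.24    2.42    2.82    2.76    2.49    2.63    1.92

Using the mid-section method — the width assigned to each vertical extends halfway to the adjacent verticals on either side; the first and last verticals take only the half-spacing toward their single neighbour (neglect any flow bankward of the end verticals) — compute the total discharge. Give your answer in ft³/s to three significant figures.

391 ft³/s

w_1 = (6.6 − 0.0)/2 = 3.3 ft; q_1 = 2.24 × 0.84 × 3.3 = 6.209 ft³/s
w_2 = (13.7 − 0.0)/2 = 6.85 ft; q_2 = 2.42 × 2.54 × 6.85 = 42.11 ft³/s
w_3 = (26.2 − 6.6)/2 = 9.8 ft; q_3 = 2.82 × 2.99 × 9.8 = 82.63 ft³/s
w_4 = (35.0 − 13.7)/2 = 10.65 ft; q_4 = 2.76 × 2.80 × 10.65 = 82.30 ft³/s
w_5 = (42.8 − 26.2)/2 = 8.3 ft; q_5 = 2.49 × 2.93 × 8.3 = 60.55 ft³/s
w_6 = (58.4 − 35.0)/2 = 11.7 ft; q_6 = 2.63 × 3.25 × 11.7 = 100.0 ft³/s
w_7 = (58.4 − 42.8)/2 = 7.8 ft; q_7 = 1.92 × 1.13 × 7.8 = 16.92 ft³/s
Q = Σ qᵢ = 390.7 ft³/s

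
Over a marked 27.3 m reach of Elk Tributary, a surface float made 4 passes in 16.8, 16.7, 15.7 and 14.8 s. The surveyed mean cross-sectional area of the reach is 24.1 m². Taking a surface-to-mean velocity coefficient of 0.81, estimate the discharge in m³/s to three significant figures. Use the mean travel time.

t̄ = (16.8 + 16.7 + 15.7 + 14.8) / 4 = 16 s
v_surface = L / t̄ = 27.3 / 16 = 1.706 m/s
v_mean = 0.81 × 1.706 = 1.382 m/s
Q = A × v_mean = 24.1 × 1.382 = 33.31 m³/s

33.3 m³/s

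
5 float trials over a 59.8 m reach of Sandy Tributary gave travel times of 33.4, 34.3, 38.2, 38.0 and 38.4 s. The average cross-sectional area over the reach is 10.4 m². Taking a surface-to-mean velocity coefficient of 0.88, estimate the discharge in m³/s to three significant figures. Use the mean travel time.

15.0 m³/s

t̄ = (33.4 + 34.3 + 38.2 + 38.0 + 38.4) / 5 = 36.46 s
v_surface = L / t̄ = 59.8 / 36.46 = 1.640 m/s
v_mean = 0.88 × 1.640 = 1.443 m/s
Q = A × v_mean = 10.4 × 1.443 = 15.01 m³/s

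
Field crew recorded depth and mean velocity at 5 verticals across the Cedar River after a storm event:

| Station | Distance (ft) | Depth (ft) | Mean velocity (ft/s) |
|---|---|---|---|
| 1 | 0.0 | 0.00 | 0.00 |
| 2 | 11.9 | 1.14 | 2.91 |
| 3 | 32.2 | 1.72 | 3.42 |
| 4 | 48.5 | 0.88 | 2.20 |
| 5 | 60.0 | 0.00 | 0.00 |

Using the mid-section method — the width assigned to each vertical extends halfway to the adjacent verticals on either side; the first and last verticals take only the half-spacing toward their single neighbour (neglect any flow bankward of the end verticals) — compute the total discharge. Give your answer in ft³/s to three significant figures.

w_2 = (32.2 − 0.0)/2 = 16.1 ft; q_2 = 2.91 × 1.14 × 16.1 = 53.41 ft³/s
w_3 = (48.5 − 11.9)/2 = 18.3 ft; q_3 = 3.42 × 1.72 × 18.3 = 107.6 ft³/s
w_4 = (60.0 − 32.2)/2 = 13.9 ft; q_4 = 2.20 × 0.88 × 13.9 = 26.91 ft³/s
Stations 1, 5 contribute zero (depth or velocity is 0).
Q = Σ qᵢ = 188.0 ft³/s

188 ft³/s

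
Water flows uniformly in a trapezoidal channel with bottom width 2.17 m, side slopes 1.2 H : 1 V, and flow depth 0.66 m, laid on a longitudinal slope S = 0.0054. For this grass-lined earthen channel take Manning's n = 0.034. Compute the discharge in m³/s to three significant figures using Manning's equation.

A = (b + z·y)·y = (2.17 + 1.2×0.66)×0.66 = 1.955 m²
P = b + 2y√(1+z²) = 2.17 + 2×0.66×√(1+1.2²) = 4.232 m
R = A/P = 1.955/4.232 = 0.4619 m
Q = (1/n)·A·R^(2/3)·S^(1/2) = (1/0.034) × 1.955 × 0.4619^(2/3) × 0.0054^(1/2) = 2.525 m³/s

2.52 m³/s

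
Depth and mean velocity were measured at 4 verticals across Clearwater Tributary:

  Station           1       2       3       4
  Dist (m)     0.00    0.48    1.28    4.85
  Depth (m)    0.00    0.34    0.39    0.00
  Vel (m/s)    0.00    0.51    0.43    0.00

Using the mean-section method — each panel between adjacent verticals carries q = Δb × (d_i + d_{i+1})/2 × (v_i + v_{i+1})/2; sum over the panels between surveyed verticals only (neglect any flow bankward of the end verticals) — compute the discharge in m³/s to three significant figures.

0.308 m³/s

Panel 1-2: Δb = 0.48 m, d̄ = (0.00+0.34)/2 = 0.17, v̄ = (0.00+0.51)/2 = 0.255 → q = 0.48×0.17×0.255 = 0.02081 m³/s
Panel 2-3: Δb = 0.8 m, d̄ = (0.34+0.39)/2 = 0.365, v̄ = (0.51+0.43)/2 = 0.47 → q = 0.8×0.365×0.47 = 0.1372 m³/s
Panel 3-4: Δb = 3.57 m, d̄ = (0.39+0.00)/2 = 0.195, v̄ = (0.43+0.00)/2 = 0.215 → q = 3.57×0.195×0.215 = 0.1497 m³/s
Q = Σ q = 0.3077 m³/s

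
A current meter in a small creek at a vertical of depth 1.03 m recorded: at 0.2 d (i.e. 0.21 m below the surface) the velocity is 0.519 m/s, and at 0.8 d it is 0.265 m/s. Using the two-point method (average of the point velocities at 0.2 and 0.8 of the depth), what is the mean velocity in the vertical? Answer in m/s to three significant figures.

0.392 m/s

v̄ = (0.519 + 0.265) / 2 = 0.3920 m/s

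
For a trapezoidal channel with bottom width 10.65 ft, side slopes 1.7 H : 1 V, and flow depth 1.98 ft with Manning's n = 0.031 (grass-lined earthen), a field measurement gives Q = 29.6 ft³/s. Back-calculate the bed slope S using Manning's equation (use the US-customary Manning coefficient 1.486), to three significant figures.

A = (b + z·y)·y = (10.65 + 1.7×1.98)×1.98 = 27.75 ft²
P = b + 2y√(1+z²) = 10.65 + 2×1.98×√(1+1.7²) = 18.46 ft
R = A/P = 27.75/18.46 = 1.503 ft
S = (Q·n / (1.486·A·R^(2/3)))² = (29.6×0.031 / (1.486×27.75×1.312))² = 0.0002875

0.000287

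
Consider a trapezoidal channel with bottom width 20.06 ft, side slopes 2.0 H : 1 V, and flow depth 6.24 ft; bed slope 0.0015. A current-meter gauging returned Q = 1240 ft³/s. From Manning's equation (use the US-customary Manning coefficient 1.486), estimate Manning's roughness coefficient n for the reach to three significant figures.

A = (b + z·y)·y = (20.06 + 2.0×6.24)×6.24 = 203.0 ft²
P = b + 2y√(1+z²) = 20.06 + 2×6.24×√(1+2.0²) = 47.97 ft
R = A/P = 203.0/47.97 = 4.233 ft
n = (1.486/Q)·A·R^(2/3)·S^(1/2) = (1.486/1240) × 203.0 × 2.617 × 0.03873 = 0.02466

0.0247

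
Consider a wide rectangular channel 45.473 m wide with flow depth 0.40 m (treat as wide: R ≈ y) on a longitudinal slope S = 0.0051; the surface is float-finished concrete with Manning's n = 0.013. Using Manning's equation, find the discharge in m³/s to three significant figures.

A = b·y = 45.473 × 0.40 = 18.19 m²
Wide channel: R ≈ y = 0.40 m
Q = (1/n)·A·R^(2/3)·S^(1/2) = (1/0.013) × 18.19 × 0.4000^(2/3) × 0.0051^(1/2) = 54.25 m³/s

54.2 m³/s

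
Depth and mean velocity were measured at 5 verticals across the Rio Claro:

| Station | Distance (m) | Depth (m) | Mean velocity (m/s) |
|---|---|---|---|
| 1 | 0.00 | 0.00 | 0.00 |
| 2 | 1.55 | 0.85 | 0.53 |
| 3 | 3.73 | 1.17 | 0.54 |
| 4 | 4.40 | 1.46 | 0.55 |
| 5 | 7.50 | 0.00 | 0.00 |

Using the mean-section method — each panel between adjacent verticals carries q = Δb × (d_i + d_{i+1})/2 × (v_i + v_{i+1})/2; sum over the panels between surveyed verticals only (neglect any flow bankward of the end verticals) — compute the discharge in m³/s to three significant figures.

2.46 m³/s

Panel 1-2: Δb = 1.55 m, d̄ = (0.00+0.85)/2 = 0.425, v̄ = (0.00+0.53)/2 = 0.265 → q = 1.55×0.425×0.265 = 0.1746 m³/s
Panel 2-3: Δb = 2.18 m, d̄ = (0.85+1.17)/2 = 1.01, v̄ = (0.53+0.54)/2 = 0.535 → q = 2.18×1.01×0.535 = 1.178 m³/s
Panel 3-4: Δb = 0.67 m, d̄ = (1.17+1.46)/2 = 1.315, v̄ = (0.54+0.55)/2 = 0.545 → q = 0.67×1.315×0.545 = 0.4802 m³/s
Panel 4-5: Δb = 3.1 m, d̄ = (1.46+0.00)/2 = 0.73, v̄ = (0.55+0.00)/2 = 0.275 → q = 3.1×0.73×0.275 = 0.6223 m³/s
Q = Σ q = 2.455 m³/s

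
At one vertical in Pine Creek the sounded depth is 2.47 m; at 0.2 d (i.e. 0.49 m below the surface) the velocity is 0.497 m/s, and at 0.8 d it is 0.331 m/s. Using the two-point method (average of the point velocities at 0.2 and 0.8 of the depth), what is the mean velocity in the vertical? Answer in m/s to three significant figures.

v̄ = (0.497 + 0.331) / 2 = 0.4140 m/s

0.414 m/s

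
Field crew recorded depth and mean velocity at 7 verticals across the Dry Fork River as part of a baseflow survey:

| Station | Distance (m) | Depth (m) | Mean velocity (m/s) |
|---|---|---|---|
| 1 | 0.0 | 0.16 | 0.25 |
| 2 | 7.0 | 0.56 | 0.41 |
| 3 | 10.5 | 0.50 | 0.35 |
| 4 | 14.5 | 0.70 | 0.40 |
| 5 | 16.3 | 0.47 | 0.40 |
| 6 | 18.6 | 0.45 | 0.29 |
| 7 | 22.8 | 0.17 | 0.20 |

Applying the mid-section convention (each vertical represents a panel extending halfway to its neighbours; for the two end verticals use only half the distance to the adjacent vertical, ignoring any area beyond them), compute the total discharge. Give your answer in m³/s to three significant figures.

3.69 m³/s

w_1 = (7.0 − 0.0)/2 = 3.5 m; q_1 = 0.25 × 0.16 × 3.5 = 0.1400 m³/s
w_2 = (10.5 − 0.0)/2 = 5.25 m; q_2 = 0.41 × 0.56 × 5.25 = 1.205 m³/s
w_3 = (14.5 − 7.0)/2 = 3.75 m; q_3 = 0.35 × 0.50 × 3.75 = 0.6563 m³/s
w_4 = (16.3 − 10.5)/2 = 2.9 m; q_4 = 0.40 × 0.70 × 2.9 = 0.8120 m³/s
w_5 = (18.6 − 14.5)/2 = 2.05 m; q_5 = 0.40 × 0.47 × 2.05 = 0.3854 m³/s
w_6 = (22.8 − 16.3)/2 = 3.25 m; q_6 = 0.29 × 0.45 × 3.25 = 0.4241 m³/s
w_7 = (22.8 − 18.6)/2 = 2.1 m; q_7 = 0.20 × 0.17 × 2.1 = 0.07140 m³/s
Q = Σ qᵢ = 3.695 m³/s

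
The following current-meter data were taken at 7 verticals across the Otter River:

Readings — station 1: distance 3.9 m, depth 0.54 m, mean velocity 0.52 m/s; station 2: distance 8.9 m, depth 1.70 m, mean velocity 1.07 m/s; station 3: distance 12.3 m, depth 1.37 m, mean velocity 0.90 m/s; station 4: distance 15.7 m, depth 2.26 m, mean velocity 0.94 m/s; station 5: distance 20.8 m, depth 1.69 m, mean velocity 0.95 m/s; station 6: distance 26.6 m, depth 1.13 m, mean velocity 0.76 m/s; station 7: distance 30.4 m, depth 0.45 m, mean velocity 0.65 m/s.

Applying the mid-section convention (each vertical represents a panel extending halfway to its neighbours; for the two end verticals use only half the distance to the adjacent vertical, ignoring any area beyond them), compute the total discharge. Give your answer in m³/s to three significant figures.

w_1 = (8.9 − 3.9)/2 = 2.5 m; q_1 = 0.52 × 0.54 × 2.5 = 0.7020 m³/s
w_2 = (12.3 − 3.9)/2 = 4.2 m; q_2 = 1.07 × 1.70 × 4.2 = 7.640 m³/s
w_3 = (15.7 − 8.9)/2 = 3.4 m; q_3 = 0.90 × 1.37 × 3.4 = 4.192 m³/s
w_4 = (20.8 − 12.3)/2 = 4.25 m; q_4 = 0.94 × 2.26 × 4.25 = 9.029 m³/s
w_5 = (26.6 − 15.7)/2 = 5.45 m; q_5 = 0.95 × 1.69 × 5.45 = 8.750 m³/s
w_6 = (30.4 − 20.8)/2 = 4.8 m; q_6 = 0.76 × 1.13 × 4.8 = 4.122 m³/s
w_7 = (30.4 − 26.6)/2 = 1.9 m; q_7 = 0.65 × 0.45 × 1.9 = 0.5558 m³/s
Q = Σ qᵢ = 34.99 m³/s

35.0 m³/s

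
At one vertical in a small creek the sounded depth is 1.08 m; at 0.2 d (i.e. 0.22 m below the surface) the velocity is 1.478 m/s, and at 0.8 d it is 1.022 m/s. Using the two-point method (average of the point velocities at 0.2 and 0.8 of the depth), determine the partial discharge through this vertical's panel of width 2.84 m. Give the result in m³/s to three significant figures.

v̄ = (1.478 + 1.022) / 2 = 1.250 m/s
q = v̄ × d × w = 1.250 × 1.08 × 2.84 = 3.834 m³/s

3.83 m³/s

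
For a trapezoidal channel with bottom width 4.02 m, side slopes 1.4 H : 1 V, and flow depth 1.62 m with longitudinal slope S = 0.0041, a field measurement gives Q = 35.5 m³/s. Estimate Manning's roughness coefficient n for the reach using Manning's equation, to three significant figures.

0.0191

A = (b + z·y)·y = (4.02 + 1.4×1.62)×1.62 = 10.19 m²
P = b + 2y√(1+z²) = 4.02 + 2×1.62×√(1+1.4²) = 9.594 m
R = A/P = 10.19/9.594 = 1.062 m
n = (1/Q)·A·R^(2/3)·S^(1/2) = (1/35.5) × 10.19 × 1.041 × 0.06403 = 0.01912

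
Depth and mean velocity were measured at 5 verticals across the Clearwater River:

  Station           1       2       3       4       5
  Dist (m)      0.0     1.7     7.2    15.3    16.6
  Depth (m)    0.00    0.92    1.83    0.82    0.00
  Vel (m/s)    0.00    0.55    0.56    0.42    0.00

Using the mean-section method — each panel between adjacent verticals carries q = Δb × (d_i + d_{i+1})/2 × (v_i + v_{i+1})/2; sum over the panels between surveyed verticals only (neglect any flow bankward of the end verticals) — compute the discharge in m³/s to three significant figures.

9.78 m³/s

Panel 1-2: Δb = 1.7 m, d̄ = (0.00+0.92)/2 = 0.46, v̄ = (0.00+0.55)/2 = 0.275 → q = 1.7×0.46×0.275 = 0.2151 m³/s
Panel 2-3: Δb = 5.5 m, d̄ = (0.92+1.83)/2 = 1.375, v̄ = (0.55+0.56)/2 = 0.555 → q = 5.5×1.375×0.555 = 4.197 m³/s
Panel 3-4: Δb = 8.1 m, d̄ = (1.83+0.82)/2 = 1.325, v̄ = (0.56+0.42)/2 = 0.49 → q = 8.1×1.325×0.49 = 5.259 m³/s
Panel 4-5: Δb = 1.3 m, d̄ = (0.82+0.00)/2 = 0.41, v̄ = (0.42+0.00)/2 = 0.21 → q = 1.3×0.41×0.21 = 0.1119 m³/s
Q = Σ q = 9.783 m³/s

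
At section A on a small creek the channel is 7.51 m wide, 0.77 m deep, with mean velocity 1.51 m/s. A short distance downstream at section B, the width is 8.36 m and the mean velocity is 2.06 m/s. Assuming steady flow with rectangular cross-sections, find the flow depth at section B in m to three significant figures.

Q = A₁V₁ = (7.51×0.77) × 1.51 = 8.732 m³/s
d₂ = Q/(b₂ V₂) = 8.732/(8.36×2.06) = 0.5070 m

0.507 m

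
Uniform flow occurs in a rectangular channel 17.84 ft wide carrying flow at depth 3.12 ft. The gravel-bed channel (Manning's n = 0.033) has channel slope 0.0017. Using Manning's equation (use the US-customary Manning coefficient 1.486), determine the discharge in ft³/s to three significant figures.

A = b·y = 17.84 × 3.12 = 55.66 ft²
P = b + 2y = 17.84 + 2×3.12 = 24.08 ft
R = A/P = 55.66/24.08 = 2.311 ft
Q = (1.486/n)·A·R^(2/3)·S^(1/2) = (1.486/0.033) × 55.66 × 2.311^(2/3) × 0.0017^(1/2) = 180.7 ft³/s

181 ft³/s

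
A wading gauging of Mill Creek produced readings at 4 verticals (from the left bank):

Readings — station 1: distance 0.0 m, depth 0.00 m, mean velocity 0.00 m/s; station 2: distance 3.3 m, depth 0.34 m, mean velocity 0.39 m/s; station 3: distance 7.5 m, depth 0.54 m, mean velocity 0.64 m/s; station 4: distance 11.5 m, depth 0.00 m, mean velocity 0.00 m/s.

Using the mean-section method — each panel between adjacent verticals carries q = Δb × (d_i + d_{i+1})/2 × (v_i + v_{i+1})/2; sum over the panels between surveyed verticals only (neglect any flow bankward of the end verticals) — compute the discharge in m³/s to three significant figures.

1.41 m³/s

Panel 1-2: Δb = 3.3 m, d̄ = (0.00+0.34)/2 = 0.17, v̄ = (0.00+0.39)/2 = 0.195 → q = 3.3×0.17×0.195 = 0.1094 m³/s
Panel 2-3: Δb = 4.2 m, d̄ = (0.34+0.54)/2 = 0.44, v̄ = (0.39+0.64)/2 = 0.515 → q = 4.2×0.44×0.515 = 0.9517 m³/s
Panel 3-4: Δb = 4 m, d̄ = (0.54+0.00)/2 = 0.27, v̄ = (0.64+0.00)/2 = 0.32 → q = 4×0.27×0.32 = 0.3456 m³/s
Q = Σ q = 1.407 m³/s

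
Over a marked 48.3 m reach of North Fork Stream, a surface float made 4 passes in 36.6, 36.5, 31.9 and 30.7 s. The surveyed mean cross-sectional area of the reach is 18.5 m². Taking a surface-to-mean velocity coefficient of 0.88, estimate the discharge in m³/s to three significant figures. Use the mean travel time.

t̄ = (36.6 + 36.5 + 31.9 + 30.7) / 4 = 33.925 s
v_surface = L / t̄ = 48.3 / 33.925 = 1.424 m/s
v_mean = 0.88 × 1.424 = 1.253 m/s
Q = A × v_mean = 18.5 × 1.253 = 23.18 m³/s

23.2 m³/s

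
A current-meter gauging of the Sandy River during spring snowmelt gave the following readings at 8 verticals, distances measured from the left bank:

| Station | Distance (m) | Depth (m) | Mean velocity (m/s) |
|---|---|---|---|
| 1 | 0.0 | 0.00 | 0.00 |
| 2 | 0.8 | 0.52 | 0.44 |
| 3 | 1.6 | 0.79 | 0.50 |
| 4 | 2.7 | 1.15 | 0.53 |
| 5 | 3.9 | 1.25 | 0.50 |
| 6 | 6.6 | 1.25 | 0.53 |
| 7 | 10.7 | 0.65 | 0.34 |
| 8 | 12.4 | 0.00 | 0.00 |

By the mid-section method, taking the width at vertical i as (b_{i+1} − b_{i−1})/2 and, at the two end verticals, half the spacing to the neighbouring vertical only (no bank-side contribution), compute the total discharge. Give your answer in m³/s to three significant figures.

5.37 m³/s

w_2 = (1.6 − 0.0)/2 = 0.8 m; q_2 = 0.44 × 0.52 × 0.8 = 0.1830 m³/s
w_3 = (2.7 − 0.8)/2 = 0.95 m; q_3 = 0.50 × 0.79 × 0.95 = 0.3753 m³/s
w_4 = (3.9 − 1.6)/2 = 1.15 m; q_4 = 0.53 × 1.15 × 1.15 = 0.7009 m³/s
w_5 = (6.6 − 2.7)/2 = 1.95 m; q_5 = 0.50 × 1.25 × 1.95 = 1.219 m³/s
w_6 = (10.7 − 3.9)/2 = 3.4 m; q_6 = 0.53 × 1.25 × 3.4 = 2.253 m³/s
w_7 = (12.4 − 6.6)/2 = 2.9 m; q_7 = 0.34 × 0.65 × 2.9 = 0.6409 m³/s
Stations 1, 8 contribute zero (depth or velocity is 0).
Q = Σ qᵢ = 5.371 m³/s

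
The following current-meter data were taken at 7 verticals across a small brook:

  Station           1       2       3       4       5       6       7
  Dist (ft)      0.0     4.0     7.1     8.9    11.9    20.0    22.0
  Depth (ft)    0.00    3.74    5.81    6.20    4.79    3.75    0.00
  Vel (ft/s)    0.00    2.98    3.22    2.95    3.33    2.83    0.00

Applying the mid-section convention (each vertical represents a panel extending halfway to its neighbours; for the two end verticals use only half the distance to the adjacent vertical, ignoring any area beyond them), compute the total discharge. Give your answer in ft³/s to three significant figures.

271 ft³/s

w_2 = (7.1 − 0.0)/2 = 3.55 ft; q_2 = 2.98 × 3.74 × 3.55 = 39.57 ft³/s
w_3 = (8.9 − 4.0)/2 = 2.45 ft; q_3 = 3.22 × 5.81 × 2.45 = 45.84 ft³/s
w_4 = (11.9 − 7.1)/2 = 2.4 ft; q_4 = 2.95 × 6.20 × 2.4 = 43.90 ft³/s
w_5 = (20.0 − 8.9)/2 = 5.55 ft; q_5 = 3.33 × 4.79 × 5.55 = 88.53 ft³/s
w_6 = (22.0 − 11.9)/2 = 5.05 ft; q_6 = 2.83 × 3.75 × 5.05 = 53.59 ft³/s
Stations 1, 7 contribute zero (depth or velocity is 0).
Q = Σ qᵢ = 271.4 ft³/s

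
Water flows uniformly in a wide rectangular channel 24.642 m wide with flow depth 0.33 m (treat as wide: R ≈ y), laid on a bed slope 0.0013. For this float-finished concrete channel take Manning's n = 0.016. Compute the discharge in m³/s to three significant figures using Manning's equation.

8.75 m³/s

A = b·y = 24.642 × 0.33 = 8.132 m²
Wide channel: R ≈ y = 0.33 m
Q = (1/n)·A·R^(2/3)·S^(1/2) = (1/0.016) × 8.132 × 0.3300^(2/3) × 0.0013^(1/2) = 8.751 m³/s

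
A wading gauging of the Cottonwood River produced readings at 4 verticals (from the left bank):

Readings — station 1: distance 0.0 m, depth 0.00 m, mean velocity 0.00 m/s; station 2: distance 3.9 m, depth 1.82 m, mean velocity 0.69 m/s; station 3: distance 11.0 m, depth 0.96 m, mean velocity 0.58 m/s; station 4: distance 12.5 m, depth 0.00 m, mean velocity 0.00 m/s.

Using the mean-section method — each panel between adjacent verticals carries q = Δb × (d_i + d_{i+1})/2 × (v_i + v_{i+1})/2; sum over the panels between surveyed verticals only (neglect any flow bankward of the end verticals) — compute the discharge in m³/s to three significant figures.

Panel 1-2: Δb = 3.9 m, d̄ = (0.00+1.82)/2 = 0.91, v̄ = (0.00+0.69)/2 = 0.345 → q = 3.9×0.91×0.345 = 1.224 m³/s
Panel 2-3: Δb = 7.1 m, d̄ = (1.82+0.96)/2 = 1.39, v̄ = (0.69+0.58)/2 = 0.635 → q = 7.1×1.39×0.635 = 6.267 m³/s
Panel 3-4: Δb = 1.5 m, d̄ = (0.96+0.00)/2 = 0.48, v̄ = (0.58+0.00)/2 = 0.29 → q = 1.5×0.48×0.29 = 0.2088 m³/s
Q = Σ q = 7.700 m³/s

7.70 m³/s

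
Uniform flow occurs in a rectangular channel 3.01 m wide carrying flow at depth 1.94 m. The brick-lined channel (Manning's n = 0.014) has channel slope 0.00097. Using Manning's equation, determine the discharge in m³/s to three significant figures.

A = b·y = 3.01 × 1.94 = 5.839 m²
P = b + 2y = 3.01 + 2×1.94 = 6.890 m
R = A/P = 5.839/6.890 = 0.8475 m
Q = (1/n)·A·R^(2/3)·S^(1/2) = (1/0.014) × 5.839 × 0.8475^(2/3) × 0.00097^(1/2) = 11.63 m³/s

11.6 m³/s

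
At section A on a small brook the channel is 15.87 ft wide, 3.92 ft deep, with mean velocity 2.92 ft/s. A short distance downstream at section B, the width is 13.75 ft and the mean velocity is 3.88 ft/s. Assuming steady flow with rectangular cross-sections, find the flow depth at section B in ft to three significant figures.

3.40 ft

Q = A₁V₁ = (15.87×3.92) × 2.92 = 181.7 ft³/s
d₂ = Q/(b₂ V₂) = 181.7/(13.75×3.88) = 3.405 ft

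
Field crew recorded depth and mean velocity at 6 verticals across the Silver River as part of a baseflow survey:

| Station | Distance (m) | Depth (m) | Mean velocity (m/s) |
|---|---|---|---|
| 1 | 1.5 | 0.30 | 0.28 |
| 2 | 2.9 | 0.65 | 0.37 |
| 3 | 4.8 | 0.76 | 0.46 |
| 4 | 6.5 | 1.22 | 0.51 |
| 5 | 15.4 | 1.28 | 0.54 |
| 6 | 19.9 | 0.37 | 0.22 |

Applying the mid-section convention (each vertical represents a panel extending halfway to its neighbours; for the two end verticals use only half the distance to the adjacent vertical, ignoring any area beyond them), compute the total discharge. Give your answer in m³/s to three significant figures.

9.20 m³/s

w_1 = (2.9 − 1.5)/2 = 0.7 m; q_1 = 0.28 × 0.30 × 0.7 = 0.05880 m³/s
w_2 = (4.8 − 1.5)/2 = 1.65 m; q_2 = 0.37 × 0.65 × 1.65 = 0.3968 m³/s
w_3 = (6.5 − 2.9)/2 = 1.8 m; q_3 = 0.46 × 0.76 × 1.8 = 0.6293 m³/s
w_4 = (15.4 − 4.8)/2 = 5.3 m; q_4 = 0.51 × 1.22 × 5.3 = 3.298 m³/s
w_5 = (19.9 − 6.5)/2 = 6.7 m; q_5 = 0.54 × 1.28 × 6.7 = 4.631 m³/s
w_6 = (19.9 − 15.4)/2 = 2.25 m; q_6 = 0.22 × 0.37 × 2.25 = 0.1832 m³/s
Q = Σ qᵢ = 9.197 m³/s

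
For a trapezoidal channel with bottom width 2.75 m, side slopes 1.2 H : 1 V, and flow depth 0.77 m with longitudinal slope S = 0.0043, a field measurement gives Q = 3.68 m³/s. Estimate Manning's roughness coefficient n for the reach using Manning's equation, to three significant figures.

0.0338

A = (b + z·y)·y = (2.75 + 1.2×0.77)×0.77 = 2.829 m²
P = b + 2y√(1+z²) = 2.75 + 2×0.77×√(1+1.2²) = 5.156 m
R = A/P = 2.829/5.156 = 0.5487 m
n = (1/Q)·A·R^(2/3)·S^(1/2) = (1/3.68) × 2.829 × 0.6702 × 0.06557 = 0.03379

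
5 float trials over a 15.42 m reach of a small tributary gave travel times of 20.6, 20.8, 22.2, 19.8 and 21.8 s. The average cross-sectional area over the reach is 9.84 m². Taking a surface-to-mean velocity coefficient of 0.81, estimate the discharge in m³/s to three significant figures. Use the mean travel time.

t̄ = (20.6 + 20.8 + 22.2 + 19.8 + 21.8) / 5 = 21.04 s
v_surface = L / t̄ = 15.42 / 21.04 = 0.7329 m/s
v_mean = 0.81 × 0.7329 = 0.5936 m/s
Q = A × v_mean = 9.84 × 0.5936 = 5.841 m³/s

5.84 m³/s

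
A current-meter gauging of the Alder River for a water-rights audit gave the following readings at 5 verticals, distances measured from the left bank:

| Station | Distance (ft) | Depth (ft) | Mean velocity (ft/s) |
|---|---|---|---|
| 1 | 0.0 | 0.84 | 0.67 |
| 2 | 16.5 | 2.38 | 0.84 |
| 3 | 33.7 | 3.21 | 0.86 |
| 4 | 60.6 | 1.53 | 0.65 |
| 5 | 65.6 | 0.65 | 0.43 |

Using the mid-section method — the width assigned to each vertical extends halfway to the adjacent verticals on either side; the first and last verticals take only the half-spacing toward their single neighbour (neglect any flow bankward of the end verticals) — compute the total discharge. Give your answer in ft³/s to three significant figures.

w_1 = (16.5 − 0.0)/2 = 8.25 ft; q_1 = 0.67 × 0.84 × 8.25 = 4.643 ft³/s
w_2 = (33.7 − 0.0)/2 = 16.85 ft; q_2 = 0.84 × 2.38 × 16.85 = 33.69 ft³/s
w_3 = (60.6 − 16.5)/2 = 22.05 ft; q_3 = 0.86 × 3.21 × 22.05 = 60.87 ft³/s
w_4 = (65.6 − 33.7)/2 = 15.95 ft; q_4 = 0.65 × 1.53 × 15.95 = 15.86 ft³/s
w_5 = (65.6 − 60.6)/2 = 2.5 ft; q_5 = 0.43 × 0.65 × 2.5 = 0.6988 ft³/s
Q = Σ qᵢ = 115.8 ft³/s

116 ft³/s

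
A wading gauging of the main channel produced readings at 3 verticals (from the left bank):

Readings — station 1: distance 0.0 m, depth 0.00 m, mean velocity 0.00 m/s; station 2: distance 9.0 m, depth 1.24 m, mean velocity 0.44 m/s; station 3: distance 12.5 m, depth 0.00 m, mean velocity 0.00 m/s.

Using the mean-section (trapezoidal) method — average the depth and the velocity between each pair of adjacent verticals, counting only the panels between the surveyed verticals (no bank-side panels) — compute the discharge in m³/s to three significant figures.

1.71 m³/s

Panel 1-2: Δb = 9 m, d̄ = (0.00+1.24)/2 = 0.62, v̄ = (0.00+0.44)/2 = 0.22 → q = 9×0.62×0.22 = 1.228 m³/s
Panel 2-3: Δb = 3.5 m, d̄ = (1.24+0.00)/2 = 0.62, v̄ = (0.44+0.00)/2 = 0.22 → q = 3.5×0.62×0.22 = 0.4774 m³/s
Q = Σ q = 1.705 m³/s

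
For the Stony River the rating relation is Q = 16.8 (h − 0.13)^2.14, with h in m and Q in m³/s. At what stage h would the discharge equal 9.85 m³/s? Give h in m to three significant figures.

h − h₀ = (Q/C)^(1/b) = (9.85/16.8)^(1/2.14) = 0.7792 m
h = 0.13 + 0.7792 = 0.9092 m

0.909 m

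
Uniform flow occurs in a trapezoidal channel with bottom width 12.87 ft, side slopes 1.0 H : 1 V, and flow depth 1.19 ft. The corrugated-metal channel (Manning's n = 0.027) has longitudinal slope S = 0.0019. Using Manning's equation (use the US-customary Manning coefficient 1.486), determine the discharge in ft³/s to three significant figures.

41.0 ft³/s

A = (b + z·y)·y = (12.87 + 1.0×1.19)×1.19 = 16.73 ft²
P = b + 2y√(1+z²) = 12.87 + 2×1.19×√(1+1.0²) = 16.24 ft
R = A/P = 16.73/16.24 = 1.031 ft
Q = (1.486/n)·A·R^(2/3)·S^(1/2) = (1.486/0.027) × 16.73 × 1.031^(2/3) × 0.0019^(1/2) = 40.95 ft³/s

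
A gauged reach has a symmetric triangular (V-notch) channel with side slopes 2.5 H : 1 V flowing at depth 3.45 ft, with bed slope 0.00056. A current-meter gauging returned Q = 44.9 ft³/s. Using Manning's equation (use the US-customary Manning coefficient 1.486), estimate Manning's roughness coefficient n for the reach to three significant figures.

A = z·y² = 2.5×3.45² = 29.76 ft²
P = 2y√(1+z²) = 2×3.45×√(1+2.5²) = 18.58 ft
R = A/P = 29.76/18.58 = 1.602 ft
n = (1.486/Q)·A·R^(2/3)·S^(1/2) = (1.486/44.9) × 29.76 × 1.369 × 0.02366 = 0.03190

0.0319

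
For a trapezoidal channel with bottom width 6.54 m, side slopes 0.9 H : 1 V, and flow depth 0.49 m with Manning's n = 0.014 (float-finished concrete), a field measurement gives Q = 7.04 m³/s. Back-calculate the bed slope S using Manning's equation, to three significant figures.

A = (b + z·y)·y = (6.54 + 0.9×0.49)×0.49 = 3.421 m²
P = b + 2y√(1+z²) = 6.54 + 2×0.49×√(1+0.9²) = 7.858 m
R = A/P = 3.421/7.858 = 0.4353 m
S = (Q·n / (1·A·R^(2/3)))² = (7.04×0.014 / (1×3.421×0.5744))² = 0.002517

0.00252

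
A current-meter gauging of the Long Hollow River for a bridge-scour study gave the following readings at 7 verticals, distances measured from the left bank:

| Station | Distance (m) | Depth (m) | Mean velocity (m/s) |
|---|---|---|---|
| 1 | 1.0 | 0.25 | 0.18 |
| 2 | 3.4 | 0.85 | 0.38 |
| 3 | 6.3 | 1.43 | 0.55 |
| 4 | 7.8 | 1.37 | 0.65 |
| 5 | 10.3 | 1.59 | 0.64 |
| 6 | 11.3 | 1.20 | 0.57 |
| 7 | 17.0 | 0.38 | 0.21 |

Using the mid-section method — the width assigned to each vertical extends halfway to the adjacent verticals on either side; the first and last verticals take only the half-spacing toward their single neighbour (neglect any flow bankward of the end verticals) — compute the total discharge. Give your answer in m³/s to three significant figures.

w_1 = (3.4 − 1.0)/2 = 1.2 m; q_1 = 0.18 × 0.25 × 1.2 = 0.05400 m³/s
w_2 = (6.3 − 1.0)/2 = 2.65 m; q_2 = 0.38 × 0.85 × 2.65 = 0.8560 m³/s
w_3 = (7.8 − 3.4)/2 = 2.2 m; q_3 = 0.55 × 1.43 × 2.2 = 1.730 m³/s
w_4 = (10.3 − 6.3)/2 = 2 m; q_4 = 0.65 × 1.37 × 2 = 1.781 m³/s
w_5 = (11.3 − 7.8)/2 = 1.75 m; q_5 = 0.64 × 1.59 × 1.75 = 1.781 m³/s
w_6 = (17.0 − 10.3)/2 = 3.35 m; q_6 = 0.57 × 1.20 × 3.35 = 2.291 m³/s
w_7 = (17.0 − 11.3)/2 = 2.85 m; q_7 = 0.21 × 0.38 × 2.85 = 0.2274 m³/s
Q = Σ qᵢ = 8.721 m³/s

8.72 m³/s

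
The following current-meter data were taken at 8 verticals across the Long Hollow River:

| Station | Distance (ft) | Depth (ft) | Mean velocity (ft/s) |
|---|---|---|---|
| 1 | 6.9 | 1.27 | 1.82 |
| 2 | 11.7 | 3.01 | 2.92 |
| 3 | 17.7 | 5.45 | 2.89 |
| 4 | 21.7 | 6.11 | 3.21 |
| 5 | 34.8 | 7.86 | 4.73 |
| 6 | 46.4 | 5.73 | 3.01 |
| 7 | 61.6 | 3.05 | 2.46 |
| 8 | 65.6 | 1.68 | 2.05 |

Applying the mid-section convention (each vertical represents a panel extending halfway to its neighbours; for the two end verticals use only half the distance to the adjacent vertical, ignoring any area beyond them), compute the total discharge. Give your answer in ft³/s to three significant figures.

1070 ft³/s

w_1 = (11.7 − 6.9)/2 = 2.4 ft; q_1 = 1.82 × 1.27 × 2.4 = 5.547 ft³/s
w_2 = (17.7 − 6.9)/2 = 5.4 ft; q_2 = 2.92 × 3.01 × 5.4 = 47.46 ft³/s
w_3 = (21.7 − 11.7)/2 = 5 ft; q_3 = 2.89 × 5.45 × 5 = 78.75 ft³/s
w_4 = (34.8 − 17.7)/2 = 8.55 ft; q_4 = 3.21 × 6.11 × 8.55 = 167.7 ft³/s
w_5 = (46.4 − 21.7)/2 = 12.35 ft; q_5 = 4.73 × 7.86 × 12.35 = 459.1 ft³/s
w_6 = (61.6 − 34.8)/2 = 13.4 ft; q_6 = 3.01 × 5.73 × 13.4 = 231.1 ft³/s
w_7 = (65.6 − 46.4)/2 = 9.6 ft; q_7 = 2.46 × 3.05 × 9.6 = 72.03 ft³/s
w_8 = (65.6 − 61.6)/2 = 2 ft; q_8 = 2.05 × 1.68 × 2 = 6.888 ft³/s
Q = Σ qᵢ = 1069 ft³/s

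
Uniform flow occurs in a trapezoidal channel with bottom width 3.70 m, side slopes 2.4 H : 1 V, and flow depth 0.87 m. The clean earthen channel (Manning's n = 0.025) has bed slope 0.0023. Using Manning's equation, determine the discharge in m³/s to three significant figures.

6.97 m³/s

A = (b + z·y)·y = (3.70 + 2.4×0.87)×0.87 = 5.036 m²
P = b + 2y√(1+z²) = 3.70 + 2×0.87×√(1+2.4²) = 8.224 m
R = A/P = 5.036/8.224 = 0.6123 m
Q = (1/n)·A·R^(2/3)·S^(1/2) = (1/0.025) × 5.036 × 0.6123^(2/3) × 0.0023^(1/2) = 6.965 m³/s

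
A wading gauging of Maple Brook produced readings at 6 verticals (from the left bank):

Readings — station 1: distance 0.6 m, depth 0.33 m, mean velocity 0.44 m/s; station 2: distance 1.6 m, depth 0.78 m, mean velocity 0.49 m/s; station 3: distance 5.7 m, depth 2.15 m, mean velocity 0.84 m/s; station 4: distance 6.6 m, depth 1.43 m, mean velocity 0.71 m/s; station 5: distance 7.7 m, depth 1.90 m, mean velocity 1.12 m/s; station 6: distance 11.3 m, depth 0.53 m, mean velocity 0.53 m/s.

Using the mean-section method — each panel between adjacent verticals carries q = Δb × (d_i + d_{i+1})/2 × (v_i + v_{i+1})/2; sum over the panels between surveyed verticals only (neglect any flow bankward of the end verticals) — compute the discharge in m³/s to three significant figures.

Panel 1-2: Δb = 1 m, d̄ = (0.33+0.78)/2 = 0.555, v̄ = (0.44+0.49)/2 = 0.465 → q = 1×0.555×0.465 = 0.2581 m³/s
Panel 2-3: Δb = 4.1 m, d̄ = (0.78+2.15)/2 = 1.465, v̄ = (0.49+0.84)/2 = 0.665 → q = 4.1×1.465×0.665 = 3.994 m³/s
Panel 3-4: Δb = 0.9 m, d̄ = (2.15+1.43)/2 = 1.79, v̄ = (0.84+0.71)/2 = 0.775 → q = 0.9×1.79×0.775 = 1.249 m³/s
Panel 4-5: Δb = 1.1 m, d̄ = (1.43+1.90)/2 = 1.665, v̄ = (0.71+1.12)/2 = 0.915 → q = 1.1×1.665×0.915 = 1.676 m³/s
Panel 5-6: Δb = 3.6 m, d̄ = (1.90+0.53)/2 = 1.215, v̄ = (1.12+0.53)/2 = 0.825 → q = 3.6×1.215×0.825 = 3.609 m³/s
Q = Σ q = 10.79 m³/s

10.8 m³/s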